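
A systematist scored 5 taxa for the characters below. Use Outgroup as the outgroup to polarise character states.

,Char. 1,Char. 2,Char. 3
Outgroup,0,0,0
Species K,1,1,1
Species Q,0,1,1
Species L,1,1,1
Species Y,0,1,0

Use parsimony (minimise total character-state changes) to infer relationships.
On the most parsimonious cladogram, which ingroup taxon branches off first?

Species Y

The outgroup has state '0' for every character, so '1' is the derived state throughout.
Char. 1: derived state '1' in Species K and Species L only — synapomorphy for {Species K, Species L}.
Char. 2 (derived state '1') is shared by all ingroup taxa — unites the whole ingroup.
Char. 3: derived state '1' in Species K, Species L, and Species Q only — synapomorphy for {Species K, Species L, Species Q}.
Most parsimonious ingroup topology: (((Species K,Species L),Species Q),Species Y).
Species Y is sister to the clade containing all other ingroup taxa, so it is the earliest-diverging (most basal) ingroup lineage.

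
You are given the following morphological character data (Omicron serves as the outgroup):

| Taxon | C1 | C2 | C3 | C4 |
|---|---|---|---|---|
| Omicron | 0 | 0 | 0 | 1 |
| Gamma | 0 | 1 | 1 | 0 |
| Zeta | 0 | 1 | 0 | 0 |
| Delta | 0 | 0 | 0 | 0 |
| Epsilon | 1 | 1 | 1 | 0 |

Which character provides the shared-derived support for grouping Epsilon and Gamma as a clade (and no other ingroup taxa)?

C3

Character polarity is set by the outgroup: the derived state is whichever differs from the outgroup's state, so for C4 the derived state is '0', and for the remaining characters it is '1'.
C1: derived state '1' in Epsilon only — an autapomorphy, so it tells us nothing about relationships among taxa.
C2 (derived state '1') is shared by Epsilon, Gamma, and Zeta — a synapomorphy uniting that clade.
C3 (derived state '1') is shared by Epsilon and Gamma — a synapomorphy uniting that clade.
C4 (derived state '0') is shared by all ingroup taxa — unites the whole ingroup.
Most parsimonious ingroup topology: (((Gamma,Epsilon),Zeta),Delta).
The clade {Epsilon, Gamma} is supported by C3: its derived state '1' occurs in exactly those taxa and in no other taxon (including the outgroup).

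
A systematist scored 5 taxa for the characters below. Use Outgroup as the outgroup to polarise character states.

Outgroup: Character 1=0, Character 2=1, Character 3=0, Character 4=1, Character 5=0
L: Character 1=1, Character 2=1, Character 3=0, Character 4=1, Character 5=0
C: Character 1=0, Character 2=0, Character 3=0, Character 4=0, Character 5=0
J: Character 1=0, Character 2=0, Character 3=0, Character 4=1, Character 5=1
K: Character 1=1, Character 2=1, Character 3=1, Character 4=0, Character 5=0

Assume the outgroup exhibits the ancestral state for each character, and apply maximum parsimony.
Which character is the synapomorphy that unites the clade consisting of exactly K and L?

Character 1

Character polarity is set by the outgroup: the derived state is whichever differs from the outgroup's state, so for Character 2, Character 4 the derived state is '0', and for the remaining characters it is '1'.
Character 1: derived state '1' in K and L only — synapomorphy for {K, L}.
Character 2: derived state '0' in C and J only — synapomorphy for {C, J}.
Character 3 (derived state '1') is unique to K (autapomorphy; uninformative for grouping).
Character 4 (state '0') occurs in C and K but conflicts with the nesting implied by the other characters — most parsimoniously interpreted as homoplasy.
Character 5 (derived state '1') is unique to J (autapomorphy; uninformative for grouping).
Most parsimonious ingroup topology: ((L,K),(C,J)).
The clade {K, L} is supported by Character 1: its derived state '1' occurs in exactly those taxa and in no other taxon (including the outgroup).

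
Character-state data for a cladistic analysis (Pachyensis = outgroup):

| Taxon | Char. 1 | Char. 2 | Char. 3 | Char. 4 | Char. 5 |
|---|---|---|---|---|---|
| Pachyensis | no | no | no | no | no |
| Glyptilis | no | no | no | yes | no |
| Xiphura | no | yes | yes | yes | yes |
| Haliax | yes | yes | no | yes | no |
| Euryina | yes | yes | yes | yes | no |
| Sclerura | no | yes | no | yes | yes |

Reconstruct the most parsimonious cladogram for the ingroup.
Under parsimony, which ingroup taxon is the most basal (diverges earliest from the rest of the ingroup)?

The outgroup has state 'no' for every character, so 'yes' is the derived state throughout.
Only Euryina and Haliax show the derived state 'yes' for Char. 1, supporting them as a clade.
Char. 2 (derived state 'yes') is shared by Euryina, Haliax, Sclerura, and Xiphura — a synapomorphy uniting that clade.
Char. 3 (state 'yes') occurs in Euryina and Xiphura but conflicts with the nesting implied by the other characters — most parsimoniously interpreted as homoplasy.
Char. 4 (derived state 'yes') is shared by all ingroup taxa — unites the whole ingroup.
Char. 5: derived state 'yes' in Sclerura and Xiphura only — synapomorphy for {Sclerura, Xiphura}.
Most parsimonious ingroup topology: (Glyptilis,((Xiphura,Sclerura),(Haliax,Euryina))).
Glyptilis is sister to the clade containing all other ingroup taxa, so it is the earliest-diverging (most basal) ingroup lineage.

Glyptilis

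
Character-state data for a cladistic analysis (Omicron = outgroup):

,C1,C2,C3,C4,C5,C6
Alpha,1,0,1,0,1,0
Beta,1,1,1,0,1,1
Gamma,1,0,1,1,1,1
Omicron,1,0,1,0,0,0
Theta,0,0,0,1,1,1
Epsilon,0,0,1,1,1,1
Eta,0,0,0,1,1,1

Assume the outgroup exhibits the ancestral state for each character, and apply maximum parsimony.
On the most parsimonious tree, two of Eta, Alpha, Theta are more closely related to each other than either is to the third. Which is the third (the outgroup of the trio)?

Alpha

Character polarity is set by the outgroup: the derived state is whichever differs from the outgroup's state, so for C1, C3 the derived state is '0', and for the remaining characters it is '1'.
C1 (derived state '0') is shared by Epsilon, Eta, and Theta — a synapomorphy uniting that clade.
C2 (derived state '1') is unique to Beta (autapomorphy; uninformative for grouping).
Only Eta and Theta show the derived state '0' for C3, supporting them as a clade.
C4 (derived state '1') is shared by Epsilon, Eta, Gamma, and Theta — a synapomorphy uniting that clade.
All ingroup taxa share the derived state '1' for C5; it defines the ingroup but does not resolve relationships within it.
Only Beta, Epsilon, Eta, Gamma, and Theta show the derived state '1' for C6, supporting them as a clade.
Most parsimonious ingroup topology: ((((Epsilon,(Eta,Theta)),Gamma),Beta),Alpha).
Theta and Eta share a more recent common ancestor with each other than either does with Alpha, so Alpha is the least closely related of the three.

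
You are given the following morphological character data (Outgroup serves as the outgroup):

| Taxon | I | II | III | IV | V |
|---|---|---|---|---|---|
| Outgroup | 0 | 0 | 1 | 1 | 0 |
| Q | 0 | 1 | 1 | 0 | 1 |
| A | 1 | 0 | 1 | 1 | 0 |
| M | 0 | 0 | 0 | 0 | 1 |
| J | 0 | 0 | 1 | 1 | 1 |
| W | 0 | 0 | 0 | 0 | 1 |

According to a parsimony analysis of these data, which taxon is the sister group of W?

Character polarity is set by the outgroup: the derived state is whichever differs from the outgroup's state, so for III, IV the derived state is '0', and for the remaining characters it is '1'.
I: derived state '1' in A only — an autapomorphy, so it tells us nothing about relationships among taxa.
II: derived state '1' in Q only — an autapomorphy, so it tells us nothing about relationships among taxa.
Only M and W show the derived state '0' for III, supporting them as a clade.
IV: derived state '0' in M, Q, and W only — synapomorphy for {M, Q, W}.
Only J, M, Q, and W show the derived state '1' for V, supporting them as a clade.
Most parsimonious ingroup topology: (((Q,(M,W)),J),A).
W and M form a cherry on this tree, so they are sister taxa.

M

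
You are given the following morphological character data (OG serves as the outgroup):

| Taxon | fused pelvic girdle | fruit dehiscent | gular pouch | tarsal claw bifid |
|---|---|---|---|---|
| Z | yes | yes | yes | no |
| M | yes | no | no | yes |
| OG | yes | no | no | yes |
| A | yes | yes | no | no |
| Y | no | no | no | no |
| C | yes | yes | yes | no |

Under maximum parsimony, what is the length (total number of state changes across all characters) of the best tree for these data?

4

Character polarity is set by the outgroup: the derived state is whichever differs from the outgroup's state, so for fused pelvic girdle, tarsal claw bifid the derived state is 'no', and for the remaining characters it is 'yes'.
fused pelvic girdle: derived state 'no' in Y only — an autapomorphy, so it tells us nothing about relationships among taxa.
Only A, C, and Z show the derived state 'yes' for fruit dehiscent, supporting them as a clade.
gular pouch (derived state 'yes') is shared by C and Z — a synapomorphy uniting that clade.
tarsal claw bifid: derived state 'no' in A, C, Y, and Z only — synapomorphy for {A, C, Y, Z}.
Most parsimonious ingroup topology: ((((C,Z),A),Y),M).
Changes per character on this tree: fused pelvic girdle: 1; fruit dehiscent: 1; gular pouch: 1; tarsal claw bifid: 1.
Total = 4.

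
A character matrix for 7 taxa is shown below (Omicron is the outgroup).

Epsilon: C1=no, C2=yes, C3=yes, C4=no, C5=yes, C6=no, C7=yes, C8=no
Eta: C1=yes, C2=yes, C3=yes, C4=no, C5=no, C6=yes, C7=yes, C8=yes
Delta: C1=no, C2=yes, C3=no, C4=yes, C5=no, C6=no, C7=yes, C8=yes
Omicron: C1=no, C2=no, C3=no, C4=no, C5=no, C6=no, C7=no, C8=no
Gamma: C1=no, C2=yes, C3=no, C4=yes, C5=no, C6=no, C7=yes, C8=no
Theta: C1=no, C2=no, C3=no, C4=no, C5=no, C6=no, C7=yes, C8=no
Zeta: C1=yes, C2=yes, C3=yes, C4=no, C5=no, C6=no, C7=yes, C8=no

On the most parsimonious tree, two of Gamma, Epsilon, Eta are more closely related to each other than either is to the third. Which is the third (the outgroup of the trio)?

The outgroup has state 'no' for every character, so 'yes' is the derived state throughout.
Only Eta and Zeta show the derived state 'yes' for C1, supporting them as a clade.
C2 (derived state 'yes') is shared by Delta, Epsilon, Eta, Gamma, and Zeta — a synapomorphy uniting that clade.
Only Epsilon, Eta, and Zeta show the derived state 'yes' for C3, supporting them as a clade.
C4: derived state 'yes' in Delta and Gamma only — synapomorphy for {Delta, Gamma}.
C5: derived state 'yes' in Epsilon only — an autapomorphy, so it tells us nothing about relationships among taxa.
C6: derived state 'yes' in Eta only — an autapomorphy, so it tells us nothing about relationships among taxa.
C7 (derived state 'yes') is shared by all ingroup taxa — unites the whole ingroup.
C8 groups Delta and Eta, which is incompatible with the clades supported by the remaining characters; treating it as convergent (homoplasy) costs fewer steps than any alternative tree.
Most parsimonious ingroup topology: (((Delta,Gamma),((Zeta,Eta),Epsilon)),Theta).
Eta and Epsilon share a more recent common ancestor with each other than either does with Gamma, so Gamma is the least closely related of the three.

Gamma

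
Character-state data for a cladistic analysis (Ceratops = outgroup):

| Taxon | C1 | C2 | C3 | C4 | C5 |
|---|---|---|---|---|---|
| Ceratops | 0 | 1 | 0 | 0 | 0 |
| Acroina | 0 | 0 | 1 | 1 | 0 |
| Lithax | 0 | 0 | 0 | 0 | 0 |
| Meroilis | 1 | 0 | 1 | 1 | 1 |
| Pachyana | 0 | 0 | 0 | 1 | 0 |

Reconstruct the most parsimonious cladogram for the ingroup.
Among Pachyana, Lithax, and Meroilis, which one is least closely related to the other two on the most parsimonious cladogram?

Character polarity is set by the outgroup: the derived state is whichever differs from the outgroup's state, so for C2 the derived state is '0', and for the remaining characters it is '1'.
C1: derived state '1' in Meroilis only — an autapomorphy, so it tells us nothing about relationships among taxa.
C2 (derived state '0') is shared by all ingroup taxa — unites the whole ingroup.
Only Acroina and Meroilis show the derived state '1' for C3, supporting them as a clade.
C4 (derived state '1') is shared by Acroina, Meroilis, and Pachyana — a synapomorphy uniting that clade.
C5: derived state '1' in Meroilis only — an autapomorphy, so it tells us nothing about relationships among taxa.
Most parsimonious ingroup topology: (((Acroina,Meroilis),Pachyana),Lithax).
Meroilis and Pachyana share a more recent common ancestor with each other than either does with Lithax, so Lithax is the least closely related of the three.

Lithax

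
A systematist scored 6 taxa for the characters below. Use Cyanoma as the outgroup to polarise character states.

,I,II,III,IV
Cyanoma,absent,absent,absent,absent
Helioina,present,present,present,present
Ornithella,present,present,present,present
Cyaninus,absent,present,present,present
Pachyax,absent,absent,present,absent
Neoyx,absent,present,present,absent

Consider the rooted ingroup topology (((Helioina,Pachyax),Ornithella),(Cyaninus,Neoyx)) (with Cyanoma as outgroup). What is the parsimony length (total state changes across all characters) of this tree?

Map each character onto (((Helioina,Pachyax),Ornithella),(Cyaninus,Neoyx)) (rooted by Cyanoma) and count the minimum state changes it requires (Fitch parsimony):
I: 2; II: 2; III: 1; IV: 3.
Total tree length = 8.

8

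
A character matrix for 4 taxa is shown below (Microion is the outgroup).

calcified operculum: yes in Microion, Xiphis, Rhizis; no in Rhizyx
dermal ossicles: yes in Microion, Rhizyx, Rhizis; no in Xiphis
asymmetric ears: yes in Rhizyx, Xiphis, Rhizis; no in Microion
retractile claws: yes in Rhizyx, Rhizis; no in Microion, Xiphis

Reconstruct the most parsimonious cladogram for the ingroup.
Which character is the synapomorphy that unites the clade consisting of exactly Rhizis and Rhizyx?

Character polarity is set by the outgroup: the derived state is whichever differs from the outgroup's state, so for calcified operculum, dermal ossicles the derived state is 'no', and for the remaining characters it is 'yes'.
calcified operculum (derived state 'no') is unique to Rhizyx (autapomorphy; uninformative for grouping).
dermal ossicles: derived state 'no' in Xiphis only — an autapomorphy, so it tells us nothing about relationships among taxa.
All ingroup taxa share the derived state 'yes' for asymmetric ears; it defines the ingroup but does not resolve relationships within it.
Only Rhizis and Rhizyx show the derived state 'yes' for retractile claws, supporting them as a clade.
Most parsimonious ingroup topology: ((Rhizyx,Rhizis),Xiphis).
The clade {Rhizis, Rhizyx} is supported by retractile claws: its derived state 'yes' occurs in exactly those taxa and in no other taxon (including the outgroup).

retractile claws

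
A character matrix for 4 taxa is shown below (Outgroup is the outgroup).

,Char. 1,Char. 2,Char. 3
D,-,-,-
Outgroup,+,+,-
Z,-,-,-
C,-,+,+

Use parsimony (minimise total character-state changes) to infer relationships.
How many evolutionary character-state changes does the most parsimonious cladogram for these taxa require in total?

Character polarity is set by the outgroup: the derived state is whichever differs from the outgroup's state, so for Char. 1, Char. 2 the derived state is '-', and for the remaining characters it is '+'.
Char. 1 (derived state '-') is shared by all ingroup taxa — unites the whole ingroup.
Char. 2: derived state '-' in D and Z only — synapomorphy for {D, Z}.
Char. 3 (derived state '+') is unique to C (autapomorphy; uninformative for grouping).
Most parsimonious ingroup topology: (C,(Z,D)).
Changes per character on this tree: Char. 1: 1; Char. 2: 1; Char. 3: 1.
Total = 3.

3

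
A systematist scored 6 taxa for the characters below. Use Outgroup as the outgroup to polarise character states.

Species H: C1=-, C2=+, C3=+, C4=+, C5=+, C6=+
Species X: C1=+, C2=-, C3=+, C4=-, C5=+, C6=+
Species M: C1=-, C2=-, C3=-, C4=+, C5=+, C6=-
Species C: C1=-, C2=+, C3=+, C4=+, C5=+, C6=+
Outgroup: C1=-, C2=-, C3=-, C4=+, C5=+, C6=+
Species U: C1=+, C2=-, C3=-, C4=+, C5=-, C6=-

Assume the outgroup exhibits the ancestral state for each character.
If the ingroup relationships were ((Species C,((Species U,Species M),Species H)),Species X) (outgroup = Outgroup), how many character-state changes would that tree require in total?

Map each character onto ((Species C,((Species U,Species M),Species H)),Species X) (rooted by Outgroup) and count the minimum state changes it requires (Fitch parsimony):
C1: 2; C2: 2; C3: 2; C4: 1; C5: 1; C6: 1.
Total tree length = 9.

9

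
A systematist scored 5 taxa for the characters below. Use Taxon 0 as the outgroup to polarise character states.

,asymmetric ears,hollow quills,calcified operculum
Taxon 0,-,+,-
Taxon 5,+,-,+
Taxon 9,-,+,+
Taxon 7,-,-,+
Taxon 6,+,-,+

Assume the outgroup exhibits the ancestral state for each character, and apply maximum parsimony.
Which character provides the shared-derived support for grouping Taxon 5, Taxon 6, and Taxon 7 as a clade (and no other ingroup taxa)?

hollow quills

Character polarity is set by the outgroup: the derived state is whichever differs from the outgroup's state, so for hollow quills the derived state is '-', and for the remaining characters it is '+'.
asymmetric ears: derived state '+' in Taxon 5 and Taxon 6 only — synapomorphy for {Taxon 5, Taxon 6}.
Only Taxon 5, Taxon 6, and Taxon 7 show the derived state '-' for hollow quills, supporting them as a clade.
calcified operculum (derived state '+') is shared by all ingroup taxa — unites the whole ingroup.
Most parsimonious ingroup topology: (((Taxon 5,Taxon 6),Taxon 7),Taxon 9).
The clade {Taxon 5, Taxon 6, Taxon 7} is supported by hollow quills: its derived state '-' occurs in exactly those taxa and in no other taxon (including the outgroup).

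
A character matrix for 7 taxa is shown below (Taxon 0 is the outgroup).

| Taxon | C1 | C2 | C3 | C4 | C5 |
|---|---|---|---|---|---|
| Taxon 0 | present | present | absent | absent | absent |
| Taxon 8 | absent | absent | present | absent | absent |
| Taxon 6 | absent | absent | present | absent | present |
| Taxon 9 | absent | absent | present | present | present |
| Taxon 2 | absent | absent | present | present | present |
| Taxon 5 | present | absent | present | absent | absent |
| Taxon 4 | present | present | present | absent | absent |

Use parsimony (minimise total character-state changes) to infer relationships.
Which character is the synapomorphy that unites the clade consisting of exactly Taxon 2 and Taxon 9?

C4

Character polarity is set by the outgroup: the derived state is whichever differs from the outgroup's state, so for C1, C2 the derived state is 'absent', and for the remaining characters it is 'present'.
Only Taxon 2, Taxon 6, Taxon 8, and Taxon 9 show the derived state 'absent' for C1, supporting them as a clade.
Only Taxon 2, Taxon 5, Taxon 6, Taxon 8, and Taxon 9 show the derived state 'absent' for C2, supporting them as a clade.
C3 (derived state 'present') is shared by all ingroup taxa — unites the whole ingroup.
C4: derived state 'present' in Taxon 2 and Taxon 9 only — synapomorphy for {Taxon 2, Taxon 9}.
Only Taxon 2, Taxon 6, and Taxon 9 show the derived state 'present' for C5, supporting them as a clade.
Most parsimonious ingroup topology: ((Taxon 5,(((Taxon 9,Taxon 2),Taxon 6),Taxon 8)),Taxon 4).
The clade {Taxon 2, Taxon 9} is supported by C4: its derived state 'present' occurs in exactly those taxa and in no other taxon (including the outgroup).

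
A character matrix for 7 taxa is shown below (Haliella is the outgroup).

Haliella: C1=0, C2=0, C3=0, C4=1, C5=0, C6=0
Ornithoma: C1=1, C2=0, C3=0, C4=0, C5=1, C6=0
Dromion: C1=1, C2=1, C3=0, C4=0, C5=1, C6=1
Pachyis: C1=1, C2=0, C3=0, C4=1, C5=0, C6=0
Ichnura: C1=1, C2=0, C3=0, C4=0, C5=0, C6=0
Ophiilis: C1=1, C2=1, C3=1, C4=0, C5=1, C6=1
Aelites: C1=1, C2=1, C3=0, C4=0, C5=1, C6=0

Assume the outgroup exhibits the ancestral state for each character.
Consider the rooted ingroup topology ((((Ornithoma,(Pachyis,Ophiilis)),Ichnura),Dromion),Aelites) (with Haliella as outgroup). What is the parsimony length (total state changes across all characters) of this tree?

Map each character onto ((((Ornithoma,(Pachyis,Ophiilis)),Ichnura),Dromion),Aelites) (rooted by Haliella) and count the minimum state changes it requires (Fitch parsimony):
C1: 1; C2: 3; C3: 1; C4: 2; C5: 3; C6: 2.
Total tree length = 12.

12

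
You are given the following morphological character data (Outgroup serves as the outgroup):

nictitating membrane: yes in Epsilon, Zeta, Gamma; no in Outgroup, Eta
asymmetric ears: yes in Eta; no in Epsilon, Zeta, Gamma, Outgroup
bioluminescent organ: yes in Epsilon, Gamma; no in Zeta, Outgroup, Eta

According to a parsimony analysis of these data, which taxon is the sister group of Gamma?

Epsilon

The outgroup has state 'no' for every character, so 'yes' is the derived state throughout.
nictitating membrane: derived state 'yes' in Epsilon, Gamma, and Zeta only — synapomorphy for {Epsilon, Gamma, Zeta}.
asymmetric ears: derived state 'yes' in Eta only — an autapomorphy, so it tells us nothing about relationships among taxa.
Only Epsilon and Gamma show the derived state 'yes' for bioluminescent organ, supporting them as a clade.
Most parsimonious ingroup topology: (((Gamma,Epsilon),Zeta),Eta).
Gamma and Epsilon form a cherry on this tree, so they are sister taxa.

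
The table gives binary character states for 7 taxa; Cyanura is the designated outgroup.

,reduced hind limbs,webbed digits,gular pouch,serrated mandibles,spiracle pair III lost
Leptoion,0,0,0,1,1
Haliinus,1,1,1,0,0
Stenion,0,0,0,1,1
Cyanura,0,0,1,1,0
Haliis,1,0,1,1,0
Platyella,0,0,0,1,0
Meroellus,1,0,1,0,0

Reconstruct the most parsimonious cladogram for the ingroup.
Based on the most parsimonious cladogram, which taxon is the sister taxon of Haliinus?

Character polarity is set by the outgroup: the derived state is whichever differs from the outgroup's state, so for gular pouch, serrated mandibles the derived state is '0', and for the remaining characters it is '1'.
reduced hind limbs (derived state '1') is shared by Haliinus, Haliis, and Meroellus — a synapomorphy uniting that clade.
webbed digits: derived state '1' in Haliinus only — an autapomorphy, so it tells us nothing about relationships among taxa.
gular pouch (derived state '0') is shared by Leptoion, Platyella, and Stenion — a synapomorphy uniting that clade.
serrated mandibles (derived state '0') is shared by Haliinus and Meroellus — a synapomorphy uniting that clade.
Only Leptoion and Stenion show the derived state '1' for spiracle pair III lost, supporting them as a clade.
Most parsimonious ingroup topology: ((Platyella,(Leptoion,Stenion)),(Haliis,(Haliinus,Meroellus))).
Haliinus and Meroellus form a cherry on this tree, so they are sister taxa.

Meroellus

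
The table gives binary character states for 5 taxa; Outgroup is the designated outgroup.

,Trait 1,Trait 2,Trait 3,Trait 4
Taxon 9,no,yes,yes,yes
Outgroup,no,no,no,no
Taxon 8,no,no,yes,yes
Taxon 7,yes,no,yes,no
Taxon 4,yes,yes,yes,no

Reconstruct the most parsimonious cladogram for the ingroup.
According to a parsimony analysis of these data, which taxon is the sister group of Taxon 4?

Taxon 7

The outgroup has state 'no' for every character, so 'yes' is the derived state throughout.
Only Taxon 4 and Taxon 7 show the derived state 'yes' for Trait 1, supporting them as a clade.
Trait 2 groups Taxon 4 and Taxon 9, which is incompatible with the clades supported by the remaining characters; treating it as convergent (homoplasy) costs fewer steps than any alternative tree.
Trait 3 (derived state 'yes') is shared by all ingroup taxa — unites the whole ingroup.
Only Taxon 8 and Taxon 9 show the derived state 'yes' for Trait 4, supporting them as a clade.
Most parsimonious ingroup topology: ((Taxon 8,Taxon 9),(Taxon 7,Taxon 4)).
Taxon 4 and Taxon 7 form a cherry on this tree, so they are sister taxa.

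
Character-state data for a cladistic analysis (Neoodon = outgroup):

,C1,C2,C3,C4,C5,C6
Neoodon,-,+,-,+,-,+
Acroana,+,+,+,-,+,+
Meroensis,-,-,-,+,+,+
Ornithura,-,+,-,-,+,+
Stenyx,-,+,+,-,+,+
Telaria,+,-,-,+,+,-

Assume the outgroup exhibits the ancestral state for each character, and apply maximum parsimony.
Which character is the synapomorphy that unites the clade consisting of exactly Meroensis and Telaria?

C2

Character polarity is set by the outgroup: the derived state is whichever differs from the outgroup's state, so for C2, C4, C6 the derived state is '-', and for the remaining characters it is '+'.
C1 (state '+') occurs in Acroana and Telaria but conflicts with the nesting implied by the other characters — most parsimoniously interpreted as homoplasy.
Only Meroensis and Telaria show the derived state '-' for C2, supporting them as a clade.
C3 (derived state '+') is shared by Acroana and Stenyx — a synapomorphy uniting that clade.
Only Acroana, Ornithura, and Stenyx show the derived state '-' for C4, supporting them as a clade.
C5 (derived state '+') is shared by all ingroup taxa — unites the whole ingroup.
C6 (derived state '-') is unique to Telaria (autapomorphy; uninformative for grouping).
Most parsimonious ingroup topology: (((Acroana,Stenyx),Ornithura),(Meroensis,Telaria)).
The clade {Meroensis, Telaria} is supported by C2: its derived state '-' occurs in exactly those taxa and in no other taxon (including the outgroup).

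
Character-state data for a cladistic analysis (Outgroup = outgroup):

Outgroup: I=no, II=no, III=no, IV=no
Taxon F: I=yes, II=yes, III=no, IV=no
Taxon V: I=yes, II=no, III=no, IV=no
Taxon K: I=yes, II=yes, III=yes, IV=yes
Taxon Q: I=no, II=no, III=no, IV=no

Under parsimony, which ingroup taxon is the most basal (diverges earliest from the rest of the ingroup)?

The outgroup has state 'no' for every character, so 'yes' is the derived state throughout.
I: derived state 'yes' in Taxon F, Taxon K, and Taxon V only — synapomorphy for {Taxon F, Taxon K, Taxon V}.
II (derived state 'yes') is shared by Taxon F and Taxon K — a synapomorphy uniting that clade.
III (derived state 'yes') is unique to Taxon K (autapomorphy; uninformative for grouping).
IV (derived state 'yes') is unique to Taxon K (autapomorphy; uninformative for grouping).
Most parsimonious ingroup topology: (((Taxon F,Taxon K),Taxon V),Taxon Q).
Taxon Q is sister to the clade containing all other ingroup taxa, so it is the earliest-diverging (most basal) ingroup lineage.

Taxon Q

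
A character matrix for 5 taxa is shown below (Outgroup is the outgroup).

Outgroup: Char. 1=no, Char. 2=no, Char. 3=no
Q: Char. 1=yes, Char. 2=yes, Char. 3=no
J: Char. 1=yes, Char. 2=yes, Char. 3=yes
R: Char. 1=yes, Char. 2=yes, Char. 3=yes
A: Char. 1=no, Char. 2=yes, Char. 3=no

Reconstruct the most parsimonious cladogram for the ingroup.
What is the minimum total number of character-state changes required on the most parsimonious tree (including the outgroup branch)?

The outgroup has state 'no' for every character, so 'yes' is the derived state throughout.
Char. 1: derived state 'yes' in J, Q, and R only — synapomorphy for {J, Q, R}.
All ingroup taxa share the derived state 'yes' for Char. 2; it defines the ingroup but does not resolve relationships within it.
Char. 3 (derived state 'yes') is shared by J and R — a synapomorphy uniting that clade.
Most parsimonious ingroup topology: ((Q,(J,R)),A).
Changes per character on this tree: Char. 1: 1; Char. 2: 1; Char. 3: 1.
Total = 3.

3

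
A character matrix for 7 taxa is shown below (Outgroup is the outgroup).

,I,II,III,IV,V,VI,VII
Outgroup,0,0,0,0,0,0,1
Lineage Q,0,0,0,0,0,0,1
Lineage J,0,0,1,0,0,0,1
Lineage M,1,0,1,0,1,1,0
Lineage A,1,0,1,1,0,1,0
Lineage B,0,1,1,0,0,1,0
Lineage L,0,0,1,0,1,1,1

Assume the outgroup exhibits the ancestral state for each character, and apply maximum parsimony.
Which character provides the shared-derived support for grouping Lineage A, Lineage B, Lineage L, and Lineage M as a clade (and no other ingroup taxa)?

VI

Character polarity is set by the outgroup: the derived state is whichever differs from the outgroup's state, so for VII the derived state is '0', and for the remaining characters it is '1'.
Only Lineage A and Lineage M show the derived state '1' for I, supporting them as a clade.
II (derived state '1') is unique to Lineage B (autapomorphy; uninformative for grouping).
III (derived state '1') is shared by Lineage A, Lineage B, Lineage J, Lineage L, and Lineage M — a synapomorphy uniting that clade.
IV: derived state '1' in Lineage A only — an autapomorphy, so it tells us nothing about relationships among taxa.
V (state '1') occurs in Lineage L and Lineage M but conflicts with the nesting implied by the other characters — most parsimoniously interpreted as homoplasy.
VI: derived state '1' in Lineage A, Lineage B, Lineage L, and Lineage M only — synapomorphy for {Lineage A, Lineage B, Lineage L, Lineage M}.
Only Lineage A, Lineage B, and Lineage M show the derived state '0' for VII, supporting them as a clade.
Most parsimonious ingroup topology: (Lineage Q,(Lineage J,(((Lineage M,Lineage A),Lineage B),Lineage L))).
The clade {Lineage A, Lineage B, Lineage L, Lineage M} is supported by VI: its derived state '1' occurs in exactly those taxa and in no other taxon (including the outgroup).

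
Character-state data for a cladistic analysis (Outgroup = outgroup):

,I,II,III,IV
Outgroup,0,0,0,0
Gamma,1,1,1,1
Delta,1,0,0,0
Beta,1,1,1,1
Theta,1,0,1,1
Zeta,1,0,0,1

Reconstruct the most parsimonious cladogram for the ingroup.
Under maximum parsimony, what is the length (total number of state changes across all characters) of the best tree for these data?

4

The outgroup has state '0' for every character, so '1' is the derived state throughout.
I (derived state '1') is shared by all ingroup taxa — unites the whole ingroup.
II (derived state '1') is shared by Beta and Gamma — a synapomorphy uniting that clade.
III: derived state '1' in Beta, Gamma, and Theta only — synapomorphy for {Beta, Gamma, Theta}.
Only Beta, Gamma, Theta, and Zeta show the derived state '1' for IV, supporting them as a clade.
Most parsimonious ingroup topology: ((((Gamma,Beta),Theta),Zeta),Delta).
Changes per character on this tree: I: 1; II: 1; III: 1; IV: 1.
Total = 4.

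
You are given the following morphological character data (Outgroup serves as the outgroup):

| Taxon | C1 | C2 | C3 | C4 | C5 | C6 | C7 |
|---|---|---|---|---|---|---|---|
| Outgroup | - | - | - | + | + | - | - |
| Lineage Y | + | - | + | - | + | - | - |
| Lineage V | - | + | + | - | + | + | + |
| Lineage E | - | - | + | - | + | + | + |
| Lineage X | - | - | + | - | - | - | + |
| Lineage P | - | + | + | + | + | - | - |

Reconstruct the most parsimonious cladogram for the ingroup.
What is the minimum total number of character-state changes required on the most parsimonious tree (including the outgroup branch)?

8

Character polarity is set by the outgroup: the derived state is whichever differs from the outgroup's state, so for C4, C5 the derived state is '-', and for the remaining characters it is '+'.
C1 (derived state '+') is unique to Lineage Y (autapomorphy; uninformative for grouping).
C2 groups Lineage P and Lineage V, which is incompatible with the clades supported by the remaining characters; treating it as convergent (homoplasy) costs fewer steps than any alternative tree.
C3 (derived state '+') is shared by all ingroup taxa — unites the whole ingroup.
C4: derived state '-' in Lineage E, Lineage V, Lineage X, and Lineage Y only — synapomorphy for {Lineage E, Lineage V, Lineage X, Lineage Y}.
C5: derived state '-' in Lineage X only — an autapomorphy, so it tells us nothing about relationships among taxa.
C6: derived state '+' in Lineage E and Lineage V only — synapomorphy for {Lineage E, Lineage V}.
C7 (derived state '+') is shared by Lineage E, Lineage V, and Lineage X — a synapomorphy uniting that clade.
Most parsimonious ingroup topology: ((Lineage Y,((Lineage V,Lineage E),Lineage X)),Lineage P).
Changes per character on this tree: C1: 1; C2: 2; C3: 1; C4: 1; C5: 1; C6: 1; C7: 1.
Total = 8.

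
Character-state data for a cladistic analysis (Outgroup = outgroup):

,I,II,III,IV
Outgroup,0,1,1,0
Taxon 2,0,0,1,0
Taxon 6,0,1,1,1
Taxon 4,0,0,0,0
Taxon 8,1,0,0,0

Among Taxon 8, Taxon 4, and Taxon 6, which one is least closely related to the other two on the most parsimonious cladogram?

Taxon 6

Character polarity is set by the outgroup: the derived state is whichever differs from the outgroup's state, so for II, III the derived state is '0', and for the remaining characters it is '1'.
I (derived state '1') is unique to Taxon 8 (autapomorphy; uninformative for grouping).
II: derived state '0' in Taxon 2, Taxon 4, and Taxon 8 only — synapomorphy for {Taxon 2, Taxon 4, Taxon 8}.
III (derived state '0') is shared by Taxon 4 and Taxon 8 — a synapomorphy uniting that clade.
IV (derived state '1') is unique to Taxon 6 (autapomorphy; uninformative for grouping).
Most parsimonious ingroup topology: ((Taxon 2,(Taxon 4,Taxon 8)),Taxon 6).
Taxon 4 and Taxon 8 share a more recent common ancestor with each other than either does with Taxon 6, so Taxon 6 is the least closely related of the three.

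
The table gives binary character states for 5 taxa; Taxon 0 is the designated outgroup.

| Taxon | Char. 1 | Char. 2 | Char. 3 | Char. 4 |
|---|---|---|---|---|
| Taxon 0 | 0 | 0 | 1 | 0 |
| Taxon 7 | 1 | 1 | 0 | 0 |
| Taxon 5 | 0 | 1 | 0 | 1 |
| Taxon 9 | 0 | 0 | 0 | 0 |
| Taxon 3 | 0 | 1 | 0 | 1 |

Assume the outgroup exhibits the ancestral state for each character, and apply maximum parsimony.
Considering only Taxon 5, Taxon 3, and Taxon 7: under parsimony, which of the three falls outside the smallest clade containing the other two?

Character polarity is set by the outgroup: the derived state is whichever differs from the outgroup's state, so for Char. 3 the derived state is '0', and for the remaining characters it is '1'.
Char. 1 (derived state '1') is unique to Taxon 7 (autapomorphy; uninformative for grouping).
Only Taxon 3, Taxon 5, and Taxon 7 show the derived state '1' for Char. 2, supporting them as a clade.
All ingroup taxa share the derived state '0' for Char. 3; it defines the ingroup but does not resolve relationships within it.
Char. 4: derived state '1' in Taxon 3 and Taxon 5 only — synapomorphy for {Taxon 3, Taxon 5}.
Most parsimonious ingroup topology: ((Taxon 7,(Taxon 5,Taxon 3)),Taxon 9).
Taxon 5 and Taxon 3 share a more recent common ancestor with each other than either does with Taxon 7, so Taxon 7 is the least closely related of the three.

Taxon 7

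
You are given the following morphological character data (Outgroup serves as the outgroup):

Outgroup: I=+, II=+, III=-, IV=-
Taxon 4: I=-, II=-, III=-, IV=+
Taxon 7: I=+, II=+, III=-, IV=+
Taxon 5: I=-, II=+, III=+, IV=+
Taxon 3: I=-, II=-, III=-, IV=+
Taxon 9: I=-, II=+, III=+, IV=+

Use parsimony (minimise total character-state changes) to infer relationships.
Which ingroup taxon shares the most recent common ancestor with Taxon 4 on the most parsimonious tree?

Taxon 3

Character polarity is set by the outgroup: the derived state is whichever differs from the outgroup's state, so for I, II the derived state is '-', and for the remaining characters it is '+'.
I: derived state '-' in Taxon 3, Taxon 4, Taxon 5, and Taxon 9 only — synapomorphy for {Taxon 3, Taxon 4, Taxon 5, Taxon 9}.
Only Taxon 3 and Taxon 4 show the derived state '-' for II, supporting them as a clade.
III: derived state '+' in Taxon 5 and Taxon 9 only — synapomorphy for {Taxon 5, Taxon 9}.
IV (derived state '+') is shared by all ingroup taxa — unites the whole ingroup.
Most parsimonious ingroup topology: (((Taxon 4,Taxon 3),(Taxon 5,Taxon 9)),Taxon 7).
Taxon 4 and Taxon 3 form a cherry on this tree, so they are sister taxa.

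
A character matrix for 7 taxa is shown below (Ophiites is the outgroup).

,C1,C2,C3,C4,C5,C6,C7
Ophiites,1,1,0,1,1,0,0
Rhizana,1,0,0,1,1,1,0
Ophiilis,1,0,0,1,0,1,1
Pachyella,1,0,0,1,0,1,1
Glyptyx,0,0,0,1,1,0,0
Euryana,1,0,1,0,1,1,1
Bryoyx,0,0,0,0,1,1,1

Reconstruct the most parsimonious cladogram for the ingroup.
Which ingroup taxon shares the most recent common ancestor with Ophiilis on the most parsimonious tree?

Pachyella

Character polarity is set by the outgroup: the derived state is whichever differs from the outgroup's state, so for C1, C2, C4, C5 the derived state is '0', and for the remaining characters it is '1'.
C1 (state '0') occurs in Bryoyx and Glyptyx but conflicts with the nesting implied by the other characters — most parsimoniously interpreted as homoplasy.
C2 (derived state '0') is shared by all ingroup taxa — unites the whole ingroup.
C3 (derived state '1') is unique to Euryana (autapomorphy; uninformative for grouping).
Only Bryoyx and Euryana show the derived state '0' for C4, supporting them as a clade.
Only Ophiilis and Pachyella show the derived state '0' for C5, supporting them as a clade.
C6: derived state '1' in Bryoyx, Euryana, Ophiilis, Pachyella, and Rhizana only — synapomorphy for {Bryoyx, Euryana, Ophiilis, Pachyella, Rhizana}.
Only Bryoyx, Euryana, Ophiilis, and Pachyella show the derived state '1' for C7, supporting them as a clade.
Most parsimonious ingroup topology: ((Rhizana,((Ophiilis,Pachyella),(Euryana,Bryoyx))),Glyptyx).
Ophiilis and Pachyella form a cherry on this tree, so they are sister taxa.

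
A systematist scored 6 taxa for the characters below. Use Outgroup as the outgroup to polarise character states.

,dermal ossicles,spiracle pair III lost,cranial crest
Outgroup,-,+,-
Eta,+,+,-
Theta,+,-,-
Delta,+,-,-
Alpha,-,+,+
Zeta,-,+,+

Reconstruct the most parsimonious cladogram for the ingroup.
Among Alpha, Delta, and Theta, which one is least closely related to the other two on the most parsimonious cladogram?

Alpha

Character polarity is set by the outgroup: the derived state is whichever differs from the outgroup's state, so for spiracle pair III lost the derived state is '-', and for the remaining characters it is '+'.
dermal ossicles: derived state '+' in Delta, Eta, and Theta only — synapomorphy for {Delta, Eta, Theta}.
spiracle pair III lost (derived state '-') is shared by Delta and Theta — a synapomorphy uniting that clade.
Only Alpha and Zeta show the derived state '+' for cranial crest, supporting them as a clade.
Most parsimonious ingroup topology: ((Eta,(Theta,Delta)),(Alpha,Zeta)).
Delta and Theta share a more recent common ancestor with each other than either does with Alpha, so Alpha is the least closely related of the three.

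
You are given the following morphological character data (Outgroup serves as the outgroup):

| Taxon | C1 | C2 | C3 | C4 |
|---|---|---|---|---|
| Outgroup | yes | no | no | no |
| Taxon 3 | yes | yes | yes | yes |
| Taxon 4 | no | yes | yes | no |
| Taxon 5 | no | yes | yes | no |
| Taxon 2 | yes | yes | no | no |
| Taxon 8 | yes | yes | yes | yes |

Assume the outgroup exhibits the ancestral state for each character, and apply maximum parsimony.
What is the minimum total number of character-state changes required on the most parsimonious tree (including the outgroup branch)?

Character polarity is set by the outgroup: the derived state is whichever differs from the outgroup's state, so for C1 the derived state is 'no', and for the remaining characters it is 'yes'.
C1: derived state 'no' in Taxon 4 and Taxon 5 only — synapomorphy for {Taxon 4, Taxon 5}.
C2 (derived state 'yes') is shared by all ingroup taxa — unites the whole ingroup.
C3 (derived state 'yes') is shared by Taxon 3, Taxon 4, Taxon 5, and Taxon 8 — a synapomorphy uniting that clade.
Only Taxon 3 and Taxon 8 show the derived state 'yes' for C4, supporting them as a clade.
Most parsimonious ingroup topology: (((Taxon 3,Taxon 8),(Taxon 4,Taxon 5)),Taxon 2).
Changes per character on this tree: C1: 1; C2: 1; C3: 1; C4: 1.
Total = 4.

4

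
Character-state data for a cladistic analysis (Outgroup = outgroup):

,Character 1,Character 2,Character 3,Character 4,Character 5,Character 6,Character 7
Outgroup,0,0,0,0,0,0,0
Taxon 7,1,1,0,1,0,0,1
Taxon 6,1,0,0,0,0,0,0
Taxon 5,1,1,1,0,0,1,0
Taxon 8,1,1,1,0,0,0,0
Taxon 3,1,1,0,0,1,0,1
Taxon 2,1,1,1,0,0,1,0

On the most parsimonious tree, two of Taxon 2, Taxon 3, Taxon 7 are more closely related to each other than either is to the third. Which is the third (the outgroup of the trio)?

The outgroup has state '0' for every character, so '1' is the derived state throughout.
All ingroup taxa share the derived state '1' for Character 1; it defines the ingroup but does not resolve relationships within it.
Only Taxon 2, Taxon 3, Taxon 5, Taxon 7, and Taxon 8 show the derived state '1' for Character 2, supporting them as a clade.
Only Taxon 2, Taxon 5, and Taxon 8 show the derived state '1' for Character 3, supporting them as a clade.
Character 4 (derived state '1') is unique to Taxon 7 (autapomorphy; uninformative for grouping).
Character 5: derived state '1' in Taxon 3 only — an autapomorphy, so it tells us nothing about relationships among taxa.
Character 6: derived state '1' in Taxon 2 and Taxon 5 only — synapomorphy for {Taxon 2, Taxon 5}.
Character 7 (derived state '1') is shared by Taxon 3 and Taxon 7 — a synapomorphy uniting that clade.
Most parsimonious ingroup topology: (((Taxon 7,Taxon 3),((Taxon 5,Taxon 2),Taxon 8)),Taxon 6).
Taxon 3 and Taxon 7 share a more recent common ancestor with each other than either does with Taxon 2, so Taxon 2 is the least closely related of the three.

Taxon 2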